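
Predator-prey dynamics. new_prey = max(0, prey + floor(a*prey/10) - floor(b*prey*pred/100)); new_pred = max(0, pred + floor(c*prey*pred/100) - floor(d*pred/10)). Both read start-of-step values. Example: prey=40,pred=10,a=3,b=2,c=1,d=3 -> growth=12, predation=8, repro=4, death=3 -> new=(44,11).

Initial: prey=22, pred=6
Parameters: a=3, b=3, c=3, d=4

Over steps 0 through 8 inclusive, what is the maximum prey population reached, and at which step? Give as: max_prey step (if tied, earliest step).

Answer: 27 2

Derivation:
Step 1: prey: 22+6-3=25; pred: 6+3-2=7
Step 2: prey: 25+7-5=27; pred: 7+5-2=10
Step 3: prey: 27+8-8=27; pred: 10+8-4=14
Step 4: prey: 27+8-11=24; pred: 14+11-5=20
Step 5: prey: 24+7-14=17; pred: 20+14-8=26
Step 6: prey: 17+5-13=9; pred: 26+13-10=29
Step 7: prey: 9+2-7=4; pred: 29+7-11=25
Step 8: prey: 4+1-3=2; pred: 25+3-10=18
Max prey = 27 at step 2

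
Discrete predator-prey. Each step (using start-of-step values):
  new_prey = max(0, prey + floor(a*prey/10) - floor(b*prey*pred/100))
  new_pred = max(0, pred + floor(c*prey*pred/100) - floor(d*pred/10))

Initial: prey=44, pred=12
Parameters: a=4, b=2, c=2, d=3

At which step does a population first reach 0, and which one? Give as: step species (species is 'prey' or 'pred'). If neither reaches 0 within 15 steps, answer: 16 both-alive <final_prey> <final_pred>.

Answer: 5 prey

Derivation:
Step 1: prey: 44+17-10=51; pred: 12+10-3=19
Step 2: prey: 51+20-19=52; pred: 19+19-5=33
Step 3: prey: 52+20-34=38; pred: 33+34-9=58
Step 4: prey: 38+15-44=9; pred: 58+44-17=85
Step 5: prey: 9+3-15=0; pred: 85+15-25=75
First extinction: prey at step 5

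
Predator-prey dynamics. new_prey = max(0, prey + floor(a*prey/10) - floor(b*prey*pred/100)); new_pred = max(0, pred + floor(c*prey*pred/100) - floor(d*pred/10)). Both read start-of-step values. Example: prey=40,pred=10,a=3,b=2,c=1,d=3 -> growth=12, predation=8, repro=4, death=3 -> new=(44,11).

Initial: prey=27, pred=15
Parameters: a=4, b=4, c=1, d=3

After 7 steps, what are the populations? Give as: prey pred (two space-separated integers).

Step 1: prey: 27+10-16=21; pred: 15+4-4=15
Step 2: prey: 21+8-12=17; pred: 15+3-4=14
Step 3: prey: 17+6-9=14; pred: 14+2-4=12
Step 4: prey: 14+5-6=13; pred: 12+1-3=10
Step 5: prey: 13+5-5=13; pred: 10+1-3=8
Step 6: prey: 13+5-4=14; pred: 8+1-2=7
Step 7: prey: 14+5-3=16; pred: 7+0-2=5

Answer: 16 5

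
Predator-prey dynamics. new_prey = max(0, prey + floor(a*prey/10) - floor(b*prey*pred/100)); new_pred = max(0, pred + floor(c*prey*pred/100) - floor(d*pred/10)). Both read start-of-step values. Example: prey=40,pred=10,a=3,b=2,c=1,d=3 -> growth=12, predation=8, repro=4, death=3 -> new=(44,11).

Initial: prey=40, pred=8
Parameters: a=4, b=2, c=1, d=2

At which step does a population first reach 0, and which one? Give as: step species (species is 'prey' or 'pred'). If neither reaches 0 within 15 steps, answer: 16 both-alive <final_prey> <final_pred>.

Answer: 8 prey

Derivation:
Step 1: prey: 40+16-6=50; pred: 8+3-1=10
Step 2: prey: 50+20-10=60; pred: 10+5-2=13
Step 3: prey: 60+24-15=69; pred: 13+7-2=18
Step 4: prey: 69+27-24=72; pred: 18+12-3=27
Step 5: prey: 72+28-38=62; pred: 27+19-5=41
Step 6: prey: 62+24-50=36; pred: 41+25-8=58
Step 7: prey: 36+14-41=9; pred: 58+20-11=67
Step 8: prey: 9+3-12=0; pred: 67+6-13=60
First extinction: prey at step 8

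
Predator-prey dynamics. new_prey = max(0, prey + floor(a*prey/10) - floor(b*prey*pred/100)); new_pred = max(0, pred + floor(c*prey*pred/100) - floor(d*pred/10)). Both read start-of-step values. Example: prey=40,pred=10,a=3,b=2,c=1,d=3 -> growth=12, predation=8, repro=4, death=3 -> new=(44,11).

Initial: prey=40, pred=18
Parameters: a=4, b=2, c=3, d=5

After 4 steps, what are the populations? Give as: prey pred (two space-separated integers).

Answer: 0 66

Derivation:
Step 1: prey: 40+16-14=42; pred: 18+21-9=30
Step 2: prey: 42+16-25=33; pred: 30+37-15=52
Step 3: prey: 33+13-34=12; pred: 52+51-26=77
Step 4: prey: 12+4-18=0; pred: 77+27-38=66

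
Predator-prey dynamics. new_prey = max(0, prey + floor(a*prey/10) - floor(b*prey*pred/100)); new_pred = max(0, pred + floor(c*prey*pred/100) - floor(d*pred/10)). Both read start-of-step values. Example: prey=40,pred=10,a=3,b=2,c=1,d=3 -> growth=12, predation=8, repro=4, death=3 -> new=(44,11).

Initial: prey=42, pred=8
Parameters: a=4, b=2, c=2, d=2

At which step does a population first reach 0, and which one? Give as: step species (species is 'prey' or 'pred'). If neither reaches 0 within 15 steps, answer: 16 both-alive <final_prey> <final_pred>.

Step 1: prey: 42+16-6=52; pred: 8+6-1=13
Step 2: prey: 52+20-13=59; pred: 13+13-2=24
Step 3: prey: 59+23-28=54; pred: 24+28-4=48
Step 4: prey: 54+21-51=24; pred: 48+51-9=90
Step 5: prey: 24+9-43=0; pred: 90+43-18=115
First extinction: prey at step 5

Answer: 5 prey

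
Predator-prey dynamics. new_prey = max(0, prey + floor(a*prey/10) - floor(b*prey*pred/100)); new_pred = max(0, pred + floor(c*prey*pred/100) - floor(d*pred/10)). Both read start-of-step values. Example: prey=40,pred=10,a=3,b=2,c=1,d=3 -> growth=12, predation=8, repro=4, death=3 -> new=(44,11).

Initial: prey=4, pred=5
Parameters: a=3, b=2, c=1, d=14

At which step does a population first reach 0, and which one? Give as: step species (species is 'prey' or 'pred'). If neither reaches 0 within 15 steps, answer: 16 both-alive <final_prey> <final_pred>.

Answer: 1 pred

Derivation:
Step 1: prey: 4+1-0=5; pred: 5+0-7=0
First extinction: pred at step 1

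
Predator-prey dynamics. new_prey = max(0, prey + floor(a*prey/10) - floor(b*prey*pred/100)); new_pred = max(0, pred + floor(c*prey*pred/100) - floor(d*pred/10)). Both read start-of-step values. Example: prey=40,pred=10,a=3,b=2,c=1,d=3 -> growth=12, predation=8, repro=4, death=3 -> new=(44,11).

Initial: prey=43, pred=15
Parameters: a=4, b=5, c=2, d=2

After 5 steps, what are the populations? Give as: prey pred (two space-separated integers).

Answer: 0 20

Derivation:
Step 1: prey: 43+17-32=28; pred: 15+12-3=24
Step 2: prey: 28+11-33=6; pred: 24+13-4=33
Step 3: prey: 6+2-9=0; pred: 33+3-6=30
Step 4: prey: 0+0-0=0; pred: 30+0-6=24
Step 5: prey: 0+0-0=0; pred: 24+0-4=20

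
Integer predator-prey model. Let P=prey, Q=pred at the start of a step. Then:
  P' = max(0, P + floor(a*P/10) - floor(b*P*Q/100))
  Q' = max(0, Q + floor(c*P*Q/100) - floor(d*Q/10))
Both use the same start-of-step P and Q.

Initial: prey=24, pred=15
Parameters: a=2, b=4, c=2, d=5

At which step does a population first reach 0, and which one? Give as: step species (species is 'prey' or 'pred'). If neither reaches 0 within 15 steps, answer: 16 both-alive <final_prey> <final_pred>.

Step 1: prey: 24+4-14=14; pred: 15+7-7=15
Step 2: prey: 14+2-8=8; pred: 15+4-7=12
Step 3: prey: 8+1-3=6; pred: 12+1-6=7
Step 4: prey: 6+1-1=6; pred: 7+0-3=4
Step 5: prey: 6+1-0=7; pred: 4+0-2=2
Step 6: prey: 7+1-0=8; pred: 2+0-1=1
Step 7: prey: 8+1-0=9; pred: 1+0-0=1
Step 8: prey: 9+1-0=10; pred: 1+0-0=1
Step 9: prey: 10+2-0=12; pred: 1+0-0=1
Step 10: prey: 12+2-0=14; pred: 1+0-0=1
Step 11: prey: 14+2-0=16; pred: 1+0-0=1
Step 12: prey: 16+3-0=19; pred: 1+0-0=1
Step 13: prey: 19+3-0=22; pred: 1+0-0=1
Step 14: prey: 22+4-0=26; pred: 1+0-0=1
Step 15: prey: 26+5-1=30; pred: 1+0-0=1
No extinction within 15 steps

Answer: 16 both-alive 30 1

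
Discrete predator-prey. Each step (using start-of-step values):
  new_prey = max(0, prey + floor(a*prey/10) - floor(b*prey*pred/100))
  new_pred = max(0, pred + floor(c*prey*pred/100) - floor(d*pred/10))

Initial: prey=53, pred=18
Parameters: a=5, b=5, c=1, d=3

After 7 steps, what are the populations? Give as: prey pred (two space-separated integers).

Answer: 3 5

Derivation:
Step 1: prey: 53+26-47=32; pred: 18+9-5=22
Step 2: prey: 32+16-35=13; pred: 22+7-6=23
Step 3: prey: 13+6-14=5; pred: 23+2-6=19
Step 4: prey: 5+2-4=3; pred: 19+0-5=14
Step 5: prey: 3+1-2=2; pred: 14+0-4=10
Step 6: prey: 2+1-1=2; pred: 10+0-3=7
Step 7: prey: 2+1-0=3; pred: 7+0-2=5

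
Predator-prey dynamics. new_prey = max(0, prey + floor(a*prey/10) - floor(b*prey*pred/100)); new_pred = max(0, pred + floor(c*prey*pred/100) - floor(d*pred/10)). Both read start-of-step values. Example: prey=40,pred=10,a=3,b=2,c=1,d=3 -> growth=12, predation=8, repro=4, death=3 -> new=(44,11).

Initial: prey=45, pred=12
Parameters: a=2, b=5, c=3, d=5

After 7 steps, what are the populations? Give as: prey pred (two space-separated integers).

Step 1: prey: 45+9-27=27; pred: 12+16-6=22
Step 2: prey: 27+5-29=3; pred: 22+17-11=28
Step 3: prey: 3+0-4=0; pred: 28+2-14=16
Step 4: prey: 0+0-0=0; pred: 16+0-8=8
Step 5: prey: 0+0-0=0; pred: 8+0-4=4
Step 6: prey: 0+0-0=0; pred: 4+0-2=2
Step 7: prey: 0+0-0=0; pred: 2+0-1=1

Answer: 0 1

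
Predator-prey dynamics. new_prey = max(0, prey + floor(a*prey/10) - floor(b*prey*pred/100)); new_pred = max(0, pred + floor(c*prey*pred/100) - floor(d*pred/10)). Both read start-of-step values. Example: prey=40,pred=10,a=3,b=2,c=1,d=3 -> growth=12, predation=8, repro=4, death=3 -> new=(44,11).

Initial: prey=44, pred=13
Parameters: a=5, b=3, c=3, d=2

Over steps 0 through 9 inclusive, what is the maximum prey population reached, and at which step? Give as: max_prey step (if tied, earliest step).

Step 1: prey: 44+22-17=49; pred: 13+17-2=28
Step 2: prey: 49+24-41=32; pred: 28+41-5=64
Step 3: prey: 32+16-61=0; pred: 64+61-12=113
Step 4: prey: 0+0-0=0; pred: 113+0-22=91
Step 5: prey: 0+0-0=0; pred: 91+0-18=73
Step 6: prey: 0+0-0=0; pred: 73+0-14=59
Step 7: prey: 0+0-0=0; pred: 59+0-11=48
Step 8: prey: 0+0-0=0; pred: 48+0-9=39
Step 9: prey: 0+0-0=0; pred: 39+0-7=32
Max prey = 49 at step 1

Answer: 49 1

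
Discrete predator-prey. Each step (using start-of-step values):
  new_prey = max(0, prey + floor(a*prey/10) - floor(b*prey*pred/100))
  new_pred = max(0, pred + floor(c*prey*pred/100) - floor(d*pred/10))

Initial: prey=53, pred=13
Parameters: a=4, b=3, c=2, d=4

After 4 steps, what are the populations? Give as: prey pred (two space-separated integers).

Step 1: prey: 53+21-20=54; pred: 13+13-5=21
Step 2: prey: 54+21-34=41; pred: 21+22-8=35
Step 3: prey: 41+16-43=14; pred: 35+28-14=49
Step 4: prey: 14+5-20=0; pred: 49+13-19=43

Answer: 0 43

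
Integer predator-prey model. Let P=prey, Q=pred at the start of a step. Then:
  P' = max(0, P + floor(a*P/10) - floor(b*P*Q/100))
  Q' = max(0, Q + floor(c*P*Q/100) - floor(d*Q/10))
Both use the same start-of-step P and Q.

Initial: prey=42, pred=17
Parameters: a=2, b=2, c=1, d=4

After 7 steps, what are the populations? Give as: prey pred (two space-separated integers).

Answer: 21 8

Derivation:
Step 1: prey: 42+8-14=36; pred: 17+7-6=18
Step 2: prey: 36+7-12=31; pred: 18+6-7=17
Step 3: prey: 31+6-10=27; pred: 17+5-6=16
Step 4: prey: 27+5-8=24; pred: 16+4-6=14
Step 5: prey: 24+4-6=22; pred: 14+3-5=12
Step 6: prey: 22+4-5=21; pred: 12+2-4=10
Step 7: prey: 21+4-4=21; pred: 10+2-4=8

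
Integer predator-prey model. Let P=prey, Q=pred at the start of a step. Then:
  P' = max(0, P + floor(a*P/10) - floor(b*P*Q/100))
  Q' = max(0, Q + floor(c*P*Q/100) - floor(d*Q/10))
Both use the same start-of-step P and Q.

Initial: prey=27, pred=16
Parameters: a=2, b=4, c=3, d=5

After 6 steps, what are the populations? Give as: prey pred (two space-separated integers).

Step 1: prey: 27+5-17=15; pred: 16+12-8=20
Step 2: prey: 15+3-12=6; pred: 20+9-10=19
Step 3: prey: 6+1-4=3; pred: 19+3-9=13
Step 4: prey: 3+0-1=2; pred: 13+1-6=8
Step 5: prey: 2+0-0=2; pred: 8+0-4=4
Step 6: prey: 2+0-0=2; pred: 4+0-2=2

Answer: 2 2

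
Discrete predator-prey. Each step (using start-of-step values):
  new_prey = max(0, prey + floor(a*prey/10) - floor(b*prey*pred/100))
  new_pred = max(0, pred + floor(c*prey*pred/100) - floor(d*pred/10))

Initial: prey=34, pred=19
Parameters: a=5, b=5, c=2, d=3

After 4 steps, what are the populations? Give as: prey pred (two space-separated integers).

Answer: 0 16

Derivation:
Step 1: prey: 34+17-32=19; pred: 19+12-5=26
Step 2: prey: 19+9-24=4; pred: 26+9-7=28
Step 3: prey: 4+2-5=1; pred: 28+2-8=22
Step 4: prey: 1+0-1=0; pred: 22+0-6=16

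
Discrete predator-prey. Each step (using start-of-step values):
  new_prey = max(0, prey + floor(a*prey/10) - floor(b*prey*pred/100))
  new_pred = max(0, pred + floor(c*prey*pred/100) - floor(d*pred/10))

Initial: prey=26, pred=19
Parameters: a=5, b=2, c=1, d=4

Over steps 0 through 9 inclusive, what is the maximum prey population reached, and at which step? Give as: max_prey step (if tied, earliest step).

Answer: 79 7

Derivation:
Step 1: prey: 26+13-9=30; pred: 19+4-7=16
Step 2: prey: 30+15-9=36; pred: 16+4-6=14
Step 3: prey: 36+18-10=44; pred: 14+5-5=14
Step 4: prey: 44+22-12=54; pred: 14+6-5=15
Step 5: prey: 54+27-16=65; pred: 15+8-6=17
Step 6: prey: 65+32-22=75; pred: 17+11-6=22
Step 7: prey: 75+37-33=79; pred: 22+16-8=30
Step 8: prey: 79+39-47=71; pred: 30+23-12=41
Step 9: prey: 71+35-58=48; pred: 41+29-16=54
Max prey = 79 at step 7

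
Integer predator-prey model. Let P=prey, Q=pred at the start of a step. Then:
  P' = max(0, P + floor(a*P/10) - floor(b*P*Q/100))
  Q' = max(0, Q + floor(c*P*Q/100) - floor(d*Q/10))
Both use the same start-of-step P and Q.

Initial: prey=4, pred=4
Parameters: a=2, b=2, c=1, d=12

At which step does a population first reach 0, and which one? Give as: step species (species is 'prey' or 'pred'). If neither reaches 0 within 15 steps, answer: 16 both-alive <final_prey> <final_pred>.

Answer: 1 pred

Derivation:
Step 1: prey: 4+0-0=4; pred: 4+0-4=0
First extinction: pred at step 1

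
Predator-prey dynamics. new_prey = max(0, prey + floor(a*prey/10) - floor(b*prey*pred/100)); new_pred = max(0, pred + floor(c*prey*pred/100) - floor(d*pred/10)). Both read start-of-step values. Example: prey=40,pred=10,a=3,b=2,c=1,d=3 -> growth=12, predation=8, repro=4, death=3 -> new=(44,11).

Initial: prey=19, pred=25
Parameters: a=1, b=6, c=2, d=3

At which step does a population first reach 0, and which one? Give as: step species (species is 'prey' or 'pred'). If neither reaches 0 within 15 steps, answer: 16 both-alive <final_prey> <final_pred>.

Answer: 1 prey

Derivation:
Step 1: prey: 19+1-28=0; pred: 25+9-7=27
First extinction: prey at step 1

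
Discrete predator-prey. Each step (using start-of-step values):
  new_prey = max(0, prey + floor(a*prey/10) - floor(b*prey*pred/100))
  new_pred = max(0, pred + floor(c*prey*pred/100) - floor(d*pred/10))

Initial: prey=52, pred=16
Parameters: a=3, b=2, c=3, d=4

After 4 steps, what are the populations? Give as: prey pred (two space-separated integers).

Answer: 0 69

Derivation:
Step 1: prey: 52+15-16=51; pred: 16+24-6=34
Step 2: prey: 51+15-34=32; pred: 34+52-13=73
Step 3: prey: 32+9-46=0; pred: 73+70-29=114
Step 4: prey: 0+0-0=0; pred: 114+0-45=69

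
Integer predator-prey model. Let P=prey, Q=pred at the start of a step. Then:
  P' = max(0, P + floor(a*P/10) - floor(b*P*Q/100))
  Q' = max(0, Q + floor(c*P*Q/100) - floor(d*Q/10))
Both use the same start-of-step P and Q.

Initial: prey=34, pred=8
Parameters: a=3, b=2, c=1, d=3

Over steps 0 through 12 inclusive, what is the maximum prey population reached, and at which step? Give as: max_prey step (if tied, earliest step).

Answer: 58 5

Derivation:
Step 1: prey: 34+10-5=39; pred: 8+2-2=8
Step 2: prey: 39+11-6=44; pred: 8+3-2=9
Step 3: prey: 44+13-7=50; pred: 9+3-2=10
Step 4: prey: 50+15-10=55; pred: 10+5-3=12
Step 5: prey: 55+16-13=58; pred: 12+6-3=15
Step 6: prey: 58+17-17=58; pred: 15+8-4=19
Step 7: prey: 58+17-22=53; pred: 19+11-5=25
Step 8: prey: 53+15-26=42; pred: 25+13-7=31
Step 9: prey: 42+12-26=28; pred: 31+13-9=35
Step 10: prey: 28+8-19=17; pred: 35+9-10=34
Step 11: prey: 17+5-11=11; pred: 34+5-10=29
Step 12: prey: 11+3-6=8; pred: 29+3-8=24
Max prey = 58 at step 5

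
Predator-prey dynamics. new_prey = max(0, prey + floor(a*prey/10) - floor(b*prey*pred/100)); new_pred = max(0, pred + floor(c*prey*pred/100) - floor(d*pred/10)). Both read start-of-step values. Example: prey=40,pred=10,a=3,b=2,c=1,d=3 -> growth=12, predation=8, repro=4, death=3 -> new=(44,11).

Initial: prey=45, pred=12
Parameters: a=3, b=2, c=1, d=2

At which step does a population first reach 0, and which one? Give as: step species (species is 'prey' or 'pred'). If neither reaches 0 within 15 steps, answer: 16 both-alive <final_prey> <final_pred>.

Step 1: prey: 45+13-10=48; pred: 12+5-2=15
Step 2: prey: 48+14-14=48; pred: 15+7-3=19
Step 3: prey: 48+14-18=44; pred: 19+9-3=25
Step 4: prey: 44+13-22=35; pred: 25+11-5=31
Step 5: prey: 35+10-21=24; pred: 31+10-6=35
Step 6: prey: 24+7-16=15; pred: 35+8-7=36
Step 7: prey: 15+4-10=9; pred: 36+5-7=34
Step 8: prey: 9+2-6=5; pred: 34+3-6=31
Step 9: prey: 5+1-3=3; pred: 31+1-6=26
Step 10: prey: 3+0-1=2; pred: 26+0-5=21
Step 11: prey: 2+0-0=2; pred: 21+0-4=17
Step 12: prey: 2+0-0=2; pred: 17+0-3=14
Step 13: prey: 2+0-0=2; pred: 14+0-2=12
Step 14: prey: 2+0-0=2; pred: 12+0-2=10
Step 15: prey: 2+0-0=2; pred: 10+0-2=8
No extinction within 15 steps

Answer: 16 both-alive 2 8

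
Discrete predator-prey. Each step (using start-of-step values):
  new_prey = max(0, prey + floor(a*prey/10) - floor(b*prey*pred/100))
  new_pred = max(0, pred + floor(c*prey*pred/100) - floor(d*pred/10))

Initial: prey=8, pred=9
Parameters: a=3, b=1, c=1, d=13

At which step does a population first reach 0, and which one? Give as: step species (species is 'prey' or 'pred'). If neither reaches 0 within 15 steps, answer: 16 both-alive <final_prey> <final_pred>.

Answer: 1 pred

Derivation:
Step 1: prey: 8+2-0=10; pred: 9+0-11=0
First extinction: pred at step 1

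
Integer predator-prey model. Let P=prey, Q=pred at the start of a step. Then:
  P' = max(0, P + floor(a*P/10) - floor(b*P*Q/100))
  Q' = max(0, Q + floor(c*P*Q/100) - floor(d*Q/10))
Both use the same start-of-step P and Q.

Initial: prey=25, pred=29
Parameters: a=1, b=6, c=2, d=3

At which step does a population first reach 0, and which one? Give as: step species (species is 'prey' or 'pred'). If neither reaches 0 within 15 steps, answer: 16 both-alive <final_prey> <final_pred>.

Answer: 1 prey

Derivation:
Step 1: prey: 25+2-43=0; pred: 29+14-8=35
First extinction: prey at step 1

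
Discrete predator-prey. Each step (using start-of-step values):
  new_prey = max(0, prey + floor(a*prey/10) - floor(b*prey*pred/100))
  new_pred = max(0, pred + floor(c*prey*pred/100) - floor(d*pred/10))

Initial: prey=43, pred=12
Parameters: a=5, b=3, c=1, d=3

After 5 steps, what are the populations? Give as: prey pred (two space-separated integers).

Step 1: prey: 43+21-15=49; pred: 12+5-3=14
Step 2: prey: 49+24-20=53; pred: 14+6-4=16
Step 3: prey: 53+26-25=54; pred: 16+8-4=20
Step 4: prey: 54+27-32=49; pred: 20+10-6=24
Step 5: prey: 49+24-35=38; pred: 24+11-7=28

Answer: 38 28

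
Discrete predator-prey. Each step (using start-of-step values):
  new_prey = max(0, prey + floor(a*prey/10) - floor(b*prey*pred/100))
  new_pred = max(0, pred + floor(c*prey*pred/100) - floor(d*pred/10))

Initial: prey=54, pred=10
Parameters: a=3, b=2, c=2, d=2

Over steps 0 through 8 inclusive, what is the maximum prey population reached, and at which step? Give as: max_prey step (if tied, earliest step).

Step 1: prey: 54+16-10=60; pred: 10+10-2=18
Step 2: prey: 60+18-21=57; pred: 18+21-3=36
Step 3: prey: 57+17-41=33; pred: 36+41-7=70
Step 4: prey: 33+9-46=0; pred: 70+46-14=102
Step 5: prey: 0+0-0=0; pred: 102+0-20=82
Step 6: prey: 0+0-0=0; pred: 82+0-16=66
Step 7: prey: 0+0-0=0; pred: 66+0-13=53
Step 8: prey: 0+0-0=0; pred: 53+0-10=43
Max prey = 60 at step 1

Answer: 60 1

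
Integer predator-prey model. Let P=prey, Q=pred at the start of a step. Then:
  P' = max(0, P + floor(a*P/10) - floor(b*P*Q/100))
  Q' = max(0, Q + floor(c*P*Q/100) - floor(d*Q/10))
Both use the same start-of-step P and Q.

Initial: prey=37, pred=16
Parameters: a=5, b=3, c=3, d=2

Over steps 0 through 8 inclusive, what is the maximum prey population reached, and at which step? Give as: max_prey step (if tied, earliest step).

Answer: 38 1

Derivation:
Step 1: prey: 37+18-17=38; pred: 16+17-3=30
Step 2: prey: 38+19-34=23; pred: 30+34-6=58
Step 3: prey: 23+11-40=0; pred: 58+40-11=87
Step 4: prey: 0+0-0=0; pred: 87+0-17=70
Step 5: prey: 0+0-0=0; pred: 70+0-14=56
Step 6: prey: 0+0-0=0; pred: 56+0-11=45
Step 7: prey: 0+0-0=0; pred: 45+0-9=36
Step 8: prey: 0+0-0=0; pred: 36+0-7=29
Max prey = 38 at step 1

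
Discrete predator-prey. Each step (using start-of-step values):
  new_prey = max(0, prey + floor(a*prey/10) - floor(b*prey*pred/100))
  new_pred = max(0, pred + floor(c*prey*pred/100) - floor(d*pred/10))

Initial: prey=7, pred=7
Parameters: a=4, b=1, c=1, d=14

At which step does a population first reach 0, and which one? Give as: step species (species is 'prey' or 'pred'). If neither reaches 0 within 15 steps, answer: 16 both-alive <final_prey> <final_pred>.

Answer: 1 pred

Derivation:
Step 1: prey: 7+2-0=9; pred: 7+0-9=0
First extinction: pred at step 1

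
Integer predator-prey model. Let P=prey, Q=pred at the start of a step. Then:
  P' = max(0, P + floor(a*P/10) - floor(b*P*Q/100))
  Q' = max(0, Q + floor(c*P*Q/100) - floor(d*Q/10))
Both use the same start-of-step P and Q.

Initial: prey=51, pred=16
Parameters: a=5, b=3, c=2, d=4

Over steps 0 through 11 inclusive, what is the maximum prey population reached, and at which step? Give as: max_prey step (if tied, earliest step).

Step 1: prey: 51+25-24=52; pred: 16+16-6=26
Step 2: prey: 52+26-40=38; pred: 26+27-10=43
Step 3: prey: 38+19-49=8; pred: 43+32-17=58
Step 4: prey: 8+4-13=0; pred: 58+9-23=44
Step 5: prey: 0+0-0=0; pred: 44+0-17=27
Step 6: prey: 0+0-0=0; pred: 27+0-10=17
Step 7: prey: 0+0-0=0; pred: 17+0-6=11
Step 8: prey: 0+0-0=0; pred: 11+0-4=7
Step 9: prey: 0+0-0=0; pred: 7+0-2=5
Step 10: prey: 0+0-0=0; pred: 5+0-2=3
Step 11: prey: 0+0-0=0; pred: 3+0-1=2
Max prey = 52 at step 1

Answer: 52 1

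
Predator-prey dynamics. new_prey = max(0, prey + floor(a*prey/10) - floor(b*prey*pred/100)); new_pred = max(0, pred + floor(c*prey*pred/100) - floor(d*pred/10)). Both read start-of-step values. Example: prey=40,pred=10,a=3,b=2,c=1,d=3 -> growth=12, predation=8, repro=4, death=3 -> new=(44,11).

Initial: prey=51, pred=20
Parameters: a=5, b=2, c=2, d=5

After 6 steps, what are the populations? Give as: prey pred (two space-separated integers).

Step 1: prey: 51+25-20=56; pred: 20+20-10=30
Step 2: prey: 56+28-33=51; pred: 30+33-15=48
Step 3: prey: 51+25-48=28; pred: 48+48-24=72
Step 4: prey: 28+14-40=2; pred: 72+40-36=76
Step 5: prey: 2+1-3=0; pred: 76+3-38=41
Step 6: prey: 0+0-0=0; pred: 41+0-20=21

Answer: 0 21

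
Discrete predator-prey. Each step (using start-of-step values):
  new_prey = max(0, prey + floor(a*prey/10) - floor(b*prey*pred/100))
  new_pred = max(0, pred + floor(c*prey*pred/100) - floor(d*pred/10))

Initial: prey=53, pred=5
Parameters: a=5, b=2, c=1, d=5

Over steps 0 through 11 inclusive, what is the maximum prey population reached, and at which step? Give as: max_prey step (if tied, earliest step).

Answer: 222 5

Derivation:
Step 1: prey: 53+26-5=74; pred: 5+2-2=5
Step 2: prey: 74+37-7=104; pred: 5+3-2=6
Step 3: prey: 104+52-12=144; pred: 6+6-3=9
Step 4: prey: 144+72-25=191; pred: 9+12-4=17
Step 5: prey: 191+95-64=222; pred: 17+32-8=41
Step 6: prey: 222+111-182=151; pred: 41+91-20=112
Step 7: prey: 151+75-338=0; pred: 112+169-56=225
Step 8: prey: 0+0-0=0; pred: 225+0-112=113
Step 9: prey: 0+0-0=0; pred: 113+0-56=57
Step 10: prey: 0+0-0=0; pred: 57+0-28=29
Step 11: prey: 0+0-0=0; pred: 29+0-14=15
Max prey = 222 at step 5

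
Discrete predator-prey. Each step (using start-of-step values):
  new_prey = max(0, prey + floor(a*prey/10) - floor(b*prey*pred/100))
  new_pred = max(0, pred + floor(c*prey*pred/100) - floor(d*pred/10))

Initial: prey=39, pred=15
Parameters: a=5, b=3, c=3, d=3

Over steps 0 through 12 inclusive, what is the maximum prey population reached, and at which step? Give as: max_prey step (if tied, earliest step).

Answer: 41 1

Derivation:
Step 1: prey: 39+19-17=41; pred: 15+17-4=28
Step 2: prey: 41+20-34=27; pred: 28+34-8=54
Step 3: prey: 27+13-43=0; pred: 54+43-16=81
Step 4: prey: 0+0-0=0; pred: 81+0-24=57
Step 5: prey: 0+0-0=0; pred: 57+0-17=40
Step 6: prey: 0+0-0=0; pred: 40+0-12=28
Step 7: prey: 0+0-0=0; pred: 28+0-8=20
Step 8: prey: 0+0-0=0; pred: 20+0-6=14
Step 9: prey: 0+0-0=0; pred: 14+0-4=10
Step 10: prey: 0+0-0=0; pred: 10+0-3=7
Step 11: prey: 0+0-0=0; pred: 7+0-2=5
Step 12: prey: 0+0-0=0; pred: 5+0-1=4
Max prey = 41 at step 1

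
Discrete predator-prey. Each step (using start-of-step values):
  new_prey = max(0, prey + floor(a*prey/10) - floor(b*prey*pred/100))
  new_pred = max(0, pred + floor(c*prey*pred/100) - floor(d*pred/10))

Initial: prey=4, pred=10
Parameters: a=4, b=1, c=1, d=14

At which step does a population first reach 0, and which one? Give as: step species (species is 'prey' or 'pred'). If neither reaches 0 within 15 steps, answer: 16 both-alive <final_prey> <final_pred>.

Step 1: prey: 4+1-0=5; pred: 10+0-14=0
First extinction: pred at step 1

Answer: 1 pred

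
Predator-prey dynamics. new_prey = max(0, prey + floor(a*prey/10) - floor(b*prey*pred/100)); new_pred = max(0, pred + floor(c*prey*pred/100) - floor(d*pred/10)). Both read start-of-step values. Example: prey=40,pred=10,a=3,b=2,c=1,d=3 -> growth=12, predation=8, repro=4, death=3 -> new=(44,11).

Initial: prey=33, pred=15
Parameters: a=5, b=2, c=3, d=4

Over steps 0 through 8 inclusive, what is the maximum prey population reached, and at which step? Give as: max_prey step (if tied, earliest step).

Answer: 42 2

Derivation:
Step 1: prey: 33+16-9=40; pred: 15+14-6=23
Step 2: prey: 40+20-18=42; pred: 23+27-9=41
Step 3: prey: 42+21-34=29; pred: 41+51-16=76
Step 4: prey: 29+14-44=0; pred: 76+66-30=112
Step 5: prey: 0+0-0=0; pred: 112+0-44=68
Step 6: prey: 0+0-0=0; pred: 68+0-27=41
Step 7: prey: 0+0-0=0; pred: 41+0-16=25
Step 8: prey: 0+0-0=0; pred: 25+0-10=15
Max prey = 42 at step 2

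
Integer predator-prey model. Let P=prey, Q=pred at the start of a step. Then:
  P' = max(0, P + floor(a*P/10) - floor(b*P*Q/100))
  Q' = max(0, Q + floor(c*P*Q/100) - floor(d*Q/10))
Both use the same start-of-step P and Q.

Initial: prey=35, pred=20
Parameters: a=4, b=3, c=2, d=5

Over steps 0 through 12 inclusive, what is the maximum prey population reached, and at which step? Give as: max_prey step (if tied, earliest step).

Answer: 49 12

Derivation:
Step 1: prey: 35+14-21=28; pred: 20+14-10=24
Step 2: prey: 28+11-20=19; pred: 24+13-12=25
Step 3: prey: 19+7-14=12; pred: 25+9-12=22
Step 4: prey: 12+4-7=9; pred: 22+5-11=16
Step 5: prey: 9+3-4=8; pred: 16+2-8=10
Step 6: prey: 8+3-2=9; pred: 10+1-5=6
Step 7: prey: 9+3-1=11; pred: 6+1-3=4
Step 8: prey: 11+4-1=14; pred: 4+0-2=2
Step 9: prey: 14+5-0=19; pred: 2+0-1=1
Step 10: prey: 19+7-0=26; pred: 1+0-0=1
Step 11: prey: 26+10-0=36; pred: 1+0-0=1
Step 12: prey: 36+14-1=49; pred: 1+0-0=1
Max prey = 49 at step 12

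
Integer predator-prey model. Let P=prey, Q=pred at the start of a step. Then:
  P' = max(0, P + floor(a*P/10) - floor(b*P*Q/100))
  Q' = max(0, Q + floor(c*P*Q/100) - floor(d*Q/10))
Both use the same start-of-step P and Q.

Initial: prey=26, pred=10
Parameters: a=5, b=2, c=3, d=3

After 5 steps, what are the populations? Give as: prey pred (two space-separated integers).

Step 1: prey: 26+13-5=34; pred: 10+7-3=14
Step 2: prey: 34+17-9=42; pred: 14+14-4=24
Step 3: prey: 42+21-20=43; pred: 24+30-7=47
Step 4: prey: 43+21-40=24; pred: 47+60-14=93
Step 5: prey: 24+12-44=0; pred: 93+66-27=132

Answer: 0 132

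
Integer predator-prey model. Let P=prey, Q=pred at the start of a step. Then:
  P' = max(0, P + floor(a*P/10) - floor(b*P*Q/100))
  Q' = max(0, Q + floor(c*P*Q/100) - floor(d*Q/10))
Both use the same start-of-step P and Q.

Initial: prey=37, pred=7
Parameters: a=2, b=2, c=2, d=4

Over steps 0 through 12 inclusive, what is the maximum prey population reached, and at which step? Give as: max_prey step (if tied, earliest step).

Answer: 39 1

Derivation:
Step 1: prey: 37+7-5=39; pred: 7+5-2=10
Step 2: prey: 39+7-7=39; pred: 10+7-4=13
Step 3: prey: 39+7-10=36; pred: 13+10-5=18
Step 4: prey: 36+7-12=31; pred: 18+12-7=23
Step 5: prey: 31+6-14=23; pred: 23+14-9=28
Step 6: prey: 23+4-12=15; pred: 28+12-11=29
Step 7: prey: 15+3-8=10; pred: 29+8-11=26
Step 8: prey: 10+2-5=7; pred: 26+5-10=21
Step 9: prey: 7+1-2=6; pred: 21+2-8=15
Step 10: prey: 6+1-1=6; pred: 15+1-6=10
Step 11: prey: 6+1-1=6; pred: 10+1-4=7
Step 12: prey: 6+1-0=7; pred: 7+0-2=5
Max prey = 39 at step 1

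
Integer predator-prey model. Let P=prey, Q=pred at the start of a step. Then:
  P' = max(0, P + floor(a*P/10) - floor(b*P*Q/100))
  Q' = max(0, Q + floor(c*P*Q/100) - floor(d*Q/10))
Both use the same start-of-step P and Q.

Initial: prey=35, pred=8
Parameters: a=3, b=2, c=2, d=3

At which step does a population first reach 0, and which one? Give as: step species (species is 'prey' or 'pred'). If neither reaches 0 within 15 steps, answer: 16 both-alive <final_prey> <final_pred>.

Step 1: prey: 35+10-5=40; pred: 8+5-2=11
Step 2: prey: 40+12-8=44; pred: 11+8-3=16
Step 3: prey: 44+13-14=43; pred: 16+14-4=26
Step 4: prey: 43+12-22=33; pred: 26+22-7=41
Step 5: prey: 33+9-27=15; pred: 41+27-12=56
Step 6: prey: 15+4-16=3; pred: 56+16-16=56
Step 7: prey: 3+0-3=0; pred: 56+3-16=43
First extinction: prey at step 7

Answer: 7 prey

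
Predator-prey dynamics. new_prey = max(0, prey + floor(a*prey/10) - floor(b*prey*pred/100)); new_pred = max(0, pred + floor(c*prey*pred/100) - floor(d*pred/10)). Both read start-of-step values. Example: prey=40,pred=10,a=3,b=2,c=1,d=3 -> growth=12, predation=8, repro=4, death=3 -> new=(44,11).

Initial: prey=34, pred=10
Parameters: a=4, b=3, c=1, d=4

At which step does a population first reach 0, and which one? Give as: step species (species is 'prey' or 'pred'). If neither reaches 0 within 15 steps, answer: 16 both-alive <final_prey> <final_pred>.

Step 1: prey: 34+13-10=37; pred: 10+3-4=9
Step 2: prey: 37+14-9=42; pred: 9+3-3=9
Step 3: prey: 42+16-11=47; pred: 9+3-3=9
Step 4: prey: 47+18-12=53; pred: 9+4-3=10
Step 5: prey: 53+21-15=59; pred: 10+5-4=11
Step 6: prey: 59+23-19=63; pred: 11+6-4=13
Step 7: prey: 63+25-24=64; pred: 13+8-5=16
Step 8: prey: 64+25-30=59; pred: 16+10-6=20
Step 9: prey: 59+23-35=47; pred: 20+11-8=23
Step 10: prey: 47+18-32=33; pred: 23+10-9=24
Step 11: prey: 33+13-23=23; pred: 24+7-9=22
Step 12: prey: 23+9-15=17; pred: 22+5-8=19
Step 13: prey: 17+6-9=14; pred: 19+3-7=15
Step 14: prey: 14+5-6=13; pred: 15+2-6=11
Step 15: prey: 13+5-4=14; pred: 11+1-4=8
No extinction within 15 steps

Answer: 16 both-alive 14 8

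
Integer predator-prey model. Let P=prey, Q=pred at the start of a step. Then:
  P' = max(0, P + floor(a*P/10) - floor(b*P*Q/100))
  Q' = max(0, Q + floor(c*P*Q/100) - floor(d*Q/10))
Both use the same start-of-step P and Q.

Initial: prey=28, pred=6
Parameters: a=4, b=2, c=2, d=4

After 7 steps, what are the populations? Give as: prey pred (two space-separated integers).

Answer: 0 84

Derivation:
Step 1: prey: 28+11-3=36; pred: 6+3-2=7
Step 2: prey: 36+14-5=45; pred: 7+5-2=10
Step 3: prey: 45+18-9=54; pred: 10+9-4=15
Step 4: prey: 54+21-16=59; pred: 15+16-6=25
Step 5: prey: 59+23-29=53; pred: 25+29-10=44
Step 6: prey: 53+21-46=28; pred: 44+46-17=73
Step 7: prey: 28+11-40=0; pred: 73+40-29=84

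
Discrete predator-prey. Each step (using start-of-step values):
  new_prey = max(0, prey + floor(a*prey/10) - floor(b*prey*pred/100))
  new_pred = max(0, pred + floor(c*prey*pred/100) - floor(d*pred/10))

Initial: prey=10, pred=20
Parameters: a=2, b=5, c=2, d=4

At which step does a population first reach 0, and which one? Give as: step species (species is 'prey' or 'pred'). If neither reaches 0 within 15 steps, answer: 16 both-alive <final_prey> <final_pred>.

Step 1: prey: 10+2-10=2; pred: 20+4-8=16
Step 2: prey: 2+0-1=1; pred: 16+0-6=10
Step 3: prey: 1+0-0=1; pred: 10+0-4=6
Step 4: prey: 1+0-0=1; pred: 6+0-2=4
Step 5: prey: 1+0-0=1; pred: 4+0-1=3
Step 6: prey: 1+0-0=1; pred: 3+0-1=2
Step 7: prey: 1+0-0=1; pred: 2+0-0=2
Steps 8-15: state stable at prey=1, pred=2 (no change)
No extinction within 15 steps

Answer: 16 both-alive 1 2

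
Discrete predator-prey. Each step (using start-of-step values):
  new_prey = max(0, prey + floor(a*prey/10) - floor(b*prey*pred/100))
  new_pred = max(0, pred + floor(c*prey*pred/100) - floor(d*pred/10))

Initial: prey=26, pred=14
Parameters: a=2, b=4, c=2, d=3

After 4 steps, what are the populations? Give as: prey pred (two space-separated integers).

Step 1: prey: 26+5-14=17; pred: 14+7-4=17
Step 2: prey: 17+3-11=9; pred: 17+5-5=17
Step 3: prey: 9+1-6=4; pred: 17+3-5=15
Step 4: prey: 4+0-2=2; pred: 15+1-4=12

Answer: 2 12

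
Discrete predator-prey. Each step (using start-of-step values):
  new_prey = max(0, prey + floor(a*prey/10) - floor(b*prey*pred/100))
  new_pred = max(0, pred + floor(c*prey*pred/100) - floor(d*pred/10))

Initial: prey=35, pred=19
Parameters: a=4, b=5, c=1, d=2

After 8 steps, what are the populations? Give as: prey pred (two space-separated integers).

Answer: 1 7

Derivation:
Step 1: prey: 35+14-33=16; pred: 19+6-3=22
Step 2: prey: 16+6-17=5; pred: 22+3-4=21
Step 3: prey: 5+2-5=2; pred: 21+1-4=18
Step 4: prey: 2+0-1=1; pred: 18+0-3=15
Step 5: prey: 1+0-0=1; pred: 15+0-3=12
Step 6: prey: 1+0-0=1; pred: 12+0-2=10
Step 7: prey: 1+0-0=1; pred: 10+0-2=8
Step 8: prey: 1+0-0=1; pred: 8+0-1=7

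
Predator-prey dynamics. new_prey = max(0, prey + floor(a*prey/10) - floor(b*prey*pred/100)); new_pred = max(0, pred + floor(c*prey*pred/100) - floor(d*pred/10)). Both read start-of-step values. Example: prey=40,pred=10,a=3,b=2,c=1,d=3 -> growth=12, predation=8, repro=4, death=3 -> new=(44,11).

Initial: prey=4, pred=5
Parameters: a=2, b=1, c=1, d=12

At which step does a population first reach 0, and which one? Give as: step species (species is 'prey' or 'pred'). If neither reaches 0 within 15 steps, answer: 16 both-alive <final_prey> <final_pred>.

Step 1: prey: 4+0-0=4; pred: 5+0-6=0
First extinction: pred at step 1

Answer: 1 pred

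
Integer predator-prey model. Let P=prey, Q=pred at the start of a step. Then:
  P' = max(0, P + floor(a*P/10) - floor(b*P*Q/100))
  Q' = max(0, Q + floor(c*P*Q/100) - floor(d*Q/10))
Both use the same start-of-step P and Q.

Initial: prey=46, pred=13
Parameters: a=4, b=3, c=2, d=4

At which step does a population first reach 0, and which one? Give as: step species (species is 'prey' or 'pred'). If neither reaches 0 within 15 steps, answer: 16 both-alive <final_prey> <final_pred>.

Step 1: prey: 46+18-17=47; pred: 13+11-5=19
Step 2: prey: 47+18-26=39; pred: 19+17-7=29
Step 3: prey: 39+15-33=21; pred: 29+22-11=40
Step 4: prey: 21+8-25=4; pred: 40+16-16=40
Step 5: prey: 4+1-4=1; pred: 40+3-16=27
Step 6: prey: 1+0-0=1; pred: 27+0-10=17
Step 7: prey: 1+0-0=1; pred: 17+0-6=11
Step 8: prey: 1+0-0=1; pred: 11+0-4=7
Step 9: prey: 1+0-0=1; pred: 7+0-2=5
Step 10: prey: 1+0-0=1; pred: 5+0-2=3
Step 11: prey: 1+0-0=1; pred: 3+0-1=2
Step 12: prey: 1+0-0=1; pred: 2+0-0=2
Steps 13-15: state stable at prey=1, pred=2 (no change)
No extinction within 15 steps

Answer: 16 both-alive 1 2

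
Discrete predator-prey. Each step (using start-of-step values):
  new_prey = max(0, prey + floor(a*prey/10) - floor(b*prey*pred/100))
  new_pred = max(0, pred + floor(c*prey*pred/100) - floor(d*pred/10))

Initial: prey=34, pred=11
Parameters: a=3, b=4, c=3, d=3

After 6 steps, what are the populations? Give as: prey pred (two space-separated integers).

Step 1: prey: 34+10-14=30; pred: 11+11-3=19
Step 2: prey: 30+9-22=17; pred: 19+17-5=31
Step 3: prey: 17+5-21=1; pred: 31+15-9=37
Step 4: prey: 1+0-1=0; pred: 37+1-11=27
Step 5: prey: 0+0-0=0; pred: 27+0-8=19
Step 6: prey: 0+0-0=0; pred: 19+0-5=14

Answer: 0 14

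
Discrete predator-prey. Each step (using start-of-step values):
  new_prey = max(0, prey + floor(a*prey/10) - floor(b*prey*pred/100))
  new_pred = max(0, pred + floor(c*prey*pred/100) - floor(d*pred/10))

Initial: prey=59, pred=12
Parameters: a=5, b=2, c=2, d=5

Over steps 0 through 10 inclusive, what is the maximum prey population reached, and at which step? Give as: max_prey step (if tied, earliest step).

Step 1: prey: 59+29-14=74; pred: 12+14-6=20
Step 2: prey: 74+37-29=82; pred: 20+29-10=39
Step 3: prey: 82+41-63=60; pred: 39+63-19=83
Step 4: prey: 60+30-99=0; pred: 83+99-41=141
Step 5: prey: 0+0-0=0; pred: 141+0-70=71
Step 6: prey: 0+0-0=0; pred: 71+0-35=36
Step 7: prey: 0+0-0=0; pred: 36+0-18=18
Step 8: prey: 0+0-0=0; pred: 18+0-9=9
Step 9: prey: 0+0-0=0; pred: 9+0-4=5
Step 10: prey: 0+0-0=0; pred: 5+0-2=3
Max prey = 82 at step 2

Answer: 82 2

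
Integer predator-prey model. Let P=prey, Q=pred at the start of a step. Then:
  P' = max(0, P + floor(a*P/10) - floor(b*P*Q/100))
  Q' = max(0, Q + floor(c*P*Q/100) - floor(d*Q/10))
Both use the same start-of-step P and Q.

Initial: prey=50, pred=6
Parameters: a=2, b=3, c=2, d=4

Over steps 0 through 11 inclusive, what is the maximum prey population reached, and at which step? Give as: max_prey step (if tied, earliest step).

Answer: 51 1

Derivation:
Step 1: prey: 50+10-9=51; pred: 6+6-2=10
Step 2: prey: 51+10-15=46; pred: 10+10-4=16
Step 3: prey: 46+9-22=33; pred: 16+14-6=24
Step 4: prey: 33+6-23=16; pred: 24+15-9=30
Step 5: prey: 16+3-14=5; pred: 30+9-12=27
Step 6: prey: 5+1-4=2; pred: 27+2-10=19
Step 7: prey: 2+0-1=1; pred: 19+0-7=12
Step 8: prey: 1+0-0=1; pred: 12+0-4=8
Step 9: prey: 1+0-0=1; pred: 8+0-3=5
Step 10: prey: 1+0-0=1; pred: 5+0-2=3
Step 11: prey: 1+0-0=1; pred: 3+0-1=2
Max prey = 51 at step 1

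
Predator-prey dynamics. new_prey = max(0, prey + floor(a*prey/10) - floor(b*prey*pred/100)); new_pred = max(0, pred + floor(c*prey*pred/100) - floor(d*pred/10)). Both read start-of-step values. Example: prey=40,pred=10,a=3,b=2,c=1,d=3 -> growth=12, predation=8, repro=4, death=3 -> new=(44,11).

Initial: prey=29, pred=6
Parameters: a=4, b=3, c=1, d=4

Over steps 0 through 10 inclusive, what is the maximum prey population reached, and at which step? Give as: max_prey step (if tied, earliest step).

Step 1: prey: 29+11-5=35; pred: 6+1-2=5
Step 2: prey: 35+14-5=44; pred: 5+1-2=4
Step 3: prey: 44+17-5=56; pred: 4+1-1=4
Step 4: prey: 56+22-6=72; pred: 4+2-1=5
Step 5: prey: 72+28-10=90; pred: 5+3-2=6
Step 6: prey: 90+36-16=110; pred: 6+5-2=9
Step 7: prey: 110+44-29=125; pred: 9+9-3=15
Step 8: prey: 125+50-56=119; pred: 15+18-6=27
Step 9: prey: 119+47-96=70; pred: 27+32-10=49
Step 10: prey: 70+28-102=0; pred: 49+34-19=64
Max prey = 125 at step 7

Answer: 125 7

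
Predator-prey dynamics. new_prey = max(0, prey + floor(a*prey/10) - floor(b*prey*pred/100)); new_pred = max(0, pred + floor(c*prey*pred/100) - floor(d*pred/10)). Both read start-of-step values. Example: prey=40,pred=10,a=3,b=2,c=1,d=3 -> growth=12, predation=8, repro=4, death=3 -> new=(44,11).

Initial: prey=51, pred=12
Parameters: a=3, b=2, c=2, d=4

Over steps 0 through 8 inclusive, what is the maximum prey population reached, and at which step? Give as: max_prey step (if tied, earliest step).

Step 1: prey: 51+15-12=54; pred: 12+12-4=20
Step 2: prey: 54+16-21=49; pred: 20+21-8=33
Step 3: prey: 49+14-32=31; pred: 33+32-13=52
Step 4: prey: 31+9-32=8; pred: 52+32-20=64
Step 5: prey: 8+2-10=0; pred: 64+10-25=49
Step 6: prey: 0+0-0=0; pred: 49+0-19=30
Step 7: prey: 0+0-0=0; pred: 30+0-12=18
Step 8: prey: 0+0-0=0; pred: 18+0-7=11
Max prey = 54 at step 1

Answer: 54 1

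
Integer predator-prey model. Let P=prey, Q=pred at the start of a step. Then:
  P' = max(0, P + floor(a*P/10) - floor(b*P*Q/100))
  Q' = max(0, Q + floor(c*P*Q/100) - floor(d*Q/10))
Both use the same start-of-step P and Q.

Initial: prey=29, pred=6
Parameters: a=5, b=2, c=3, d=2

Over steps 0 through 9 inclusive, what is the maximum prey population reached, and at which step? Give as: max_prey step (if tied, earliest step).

Step 1: prey: 29+14-3=40; pred: 6+5-1=10
Step 2: prey: 40+20-8=52; pred: 10+12-2=20
Step 3: prey: 52+26-20=58; pred: 20+31-4=47
Step 4: prey: 58+29-54=33; pred: 47+81-9=119
Step 5: prey: 33+16-78=0; pred: 119+117-23=213
Step 6: prey: 0+0-0=0; pred: 213+0-42=171
Step 7: prey: 0+0-0=0; pred: 171+0-34=137
Step 8: prey: 0+0-0=0; pred: 137+0-27=110
Step 9: prey: 0+0-0=0; pred: 110+0-22=88
Max prey = 58 at step 3

Answer: 58 3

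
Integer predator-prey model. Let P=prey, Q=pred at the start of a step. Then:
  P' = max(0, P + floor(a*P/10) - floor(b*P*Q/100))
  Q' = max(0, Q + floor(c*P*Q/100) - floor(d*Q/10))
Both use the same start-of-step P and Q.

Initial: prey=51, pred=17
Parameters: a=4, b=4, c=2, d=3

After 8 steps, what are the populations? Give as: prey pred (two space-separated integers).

Answer: 0 7

Derivation:
Step 1: prey: 51+20-34=37; pred: 17+17-5=29
Step 2: prey: 37+14-42=9; pred: 29+21-8=42
Step 3: prey: 9+3-15=0; pred: 42+7-12=37
Step 4: prey: 0+0-0=0; pred: 37+0-11=26
Step 5: prey: 0+0-0=0; pred: 26+0-7=19
Step 6: prey: 0+0-0=0; pred: 19+0-5=14
Step 7: prey: 0+0-0=0; pred: 14+0-4=10
Step 8: prey: 0+0-0=0; pred: 10+0-3=7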